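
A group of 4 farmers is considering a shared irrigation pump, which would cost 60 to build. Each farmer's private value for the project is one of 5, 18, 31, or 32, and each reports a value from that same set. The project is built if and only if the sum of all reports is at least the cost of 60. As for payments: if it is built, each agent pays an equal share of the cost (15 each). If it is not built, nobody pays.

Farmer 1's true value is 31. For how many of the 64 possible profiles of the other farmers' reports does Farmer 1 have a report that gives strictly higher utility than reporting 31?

3

Others report (5, 5, 18): truth gives 0; report 32 gives 16 > 0. Violating.
Others report (5, 18, 5): truth gives 0; report 32 gives 16 > 0. Violating.
Others report (18, 5, 5): truth gives 0; report 32 gives 16 > 0. Violating.
Others report (5, 5, 5): truth gives 0; no alternative beats it.
Others report (5, 5, 31): truth gives 16; no alternative beats it.
(Checking all 64 profiles: 3 have a profitable deviation, 61 do not.)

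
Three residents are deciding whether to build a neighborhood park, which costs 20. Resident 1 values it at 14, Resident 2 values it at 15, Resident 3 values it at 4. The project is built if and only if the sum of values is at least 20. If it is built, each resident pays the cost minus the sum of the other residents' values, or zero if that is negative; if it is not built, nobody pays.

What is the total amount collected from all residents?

Total value 33 ≥ cost 20, so it is built.
Resident 1: others sum to 19; max(0, 20 - 19) = 1.
Resident 2: others sum to 18; max(0, 20 - 18) = 2.
Resident 3: others sum to 29; max(0, 20 - 29) = 0.
Total collected = 1 + 2 + 0 = 3.

3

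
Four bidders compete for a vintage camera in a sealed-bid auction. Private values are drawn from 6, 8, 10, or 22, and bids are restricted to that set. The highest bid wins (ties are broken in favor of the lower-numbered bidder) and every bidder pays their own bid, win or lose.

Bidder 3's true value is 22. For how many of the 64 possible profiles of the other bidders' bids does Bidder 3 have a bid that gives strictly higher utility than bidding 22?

Others bid (6, 6, 6): truth gives 0; bid 8 gives 14 > 0. Violating.
Others bid (6, 6, 8): truth gives 0; bid 8 gives 14 > 0. Violating.
Others bid (6, 6, 10): truth gives 0; bid 10 gives 12 > 0. Violating.
Others bid (6, 8, 6): truth gives 0; bid 10 gives 12 > 0. Violating.
Others bid (6, 6, 22): truth gives 0; no alternative beats it.
Others bid (6, 8, 22): truth gives 0; no alternative beats it.
(Checking all 64 profiles: 40 have a profitable deviation, 24 do not.)

40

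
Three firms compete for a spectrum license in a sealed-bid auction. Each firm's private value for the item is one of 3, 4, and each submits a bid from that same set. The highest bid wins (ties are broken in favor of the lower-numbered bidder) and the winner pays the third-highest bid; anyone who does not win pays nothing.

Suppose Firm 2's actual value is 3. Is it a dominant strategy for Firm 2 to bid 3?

Yes

Check each profile of the others' bids and compare truth against every alternative bid.
Others bid (3, 3): truth gives 0, best alternative gives 0.
Others bid (3, 4): truth gives 0, best alternative gives 0.
Others bid (4, 3): truth gives 0, best alternative gives 0.
Others bid (4, 4): truth gives 0, best alternative gives 0.
In every case the truthful bid is at least as good as any alternative, so it is a dominant strategy.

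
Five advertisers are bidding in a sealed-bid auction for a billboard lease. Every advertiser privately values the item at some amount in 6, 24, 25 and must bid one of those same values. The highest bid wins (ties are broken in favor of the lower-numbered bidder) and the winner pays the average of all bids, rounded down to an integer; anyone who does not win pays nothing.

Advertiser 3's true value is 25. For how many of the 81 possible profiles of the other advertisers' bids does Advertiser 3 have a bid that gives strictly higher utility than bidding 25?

1

Others bid (6, 6, 24, 24): truth gives 8; bid 24 gives 9 > 8. Violating.
Others bid (6, 6, 6, 6): truth gives 16; no alternative beats it.
Others bid (6, 6, 6, 24): truth gives 12; no alternative beats it.
(Checking all 81 profiles: 1 has a profitable deviation, 80 do not.)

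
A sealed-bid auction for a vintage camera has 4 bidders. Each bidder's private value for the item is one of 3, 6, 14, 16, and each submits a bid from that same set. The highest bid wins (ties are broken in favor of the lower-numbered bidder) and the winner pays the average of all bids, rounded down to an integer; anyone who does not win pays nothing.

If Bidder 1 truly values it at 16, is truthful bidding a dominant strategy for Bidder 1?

No

Consider the case where Bidder 2 bids 3, Bidder 3 bids 3 and Bidder 4 bids 3.
Truthful bid 16: wins, pays 6, utility 16 - 6 = 10.
Bid 3 instead: wins, pays 3, utility 16 - 3 = 13.
Since 13 > 10, bidding 3 is strictly better here, so truthful bidding is not dominant.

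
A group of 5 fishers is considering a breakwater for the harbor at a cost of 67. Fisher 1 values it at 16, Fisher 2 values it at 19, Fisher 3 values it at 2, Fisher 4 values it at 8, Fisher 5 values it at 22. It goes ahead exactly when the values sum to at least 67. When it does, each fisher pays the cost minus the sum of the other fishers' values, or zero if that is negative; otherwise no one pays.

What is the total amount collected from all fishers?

67

Total value 67 ≥ cost 67, so it is built.
Fisher 1: others sum to 51; max(0, 67 - 51) = 16.
Fisher 2: others sum to 48; max(0, 67 - 48) = 19.
Fisher 3: others sum to 65; max(0, 67 - 65) = 2.
Fisher 4: others sum to 59; max(0, 67 - 59) = 8.
Fisher 5: others sum to 45; max(0, 67 - 45) = 22.
Total collected = 16 + 19 + 2 + 8 + 22 = 67.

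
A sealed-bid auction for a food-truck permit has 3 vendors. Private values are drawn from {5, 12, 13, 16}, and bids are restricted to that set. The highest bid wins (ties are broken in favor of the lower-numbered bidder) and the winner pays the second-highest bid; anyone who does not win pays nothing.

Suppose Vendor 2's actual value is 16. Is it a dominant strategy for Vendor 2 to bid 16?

Yes

Check each profile of the others' bids and compare truth against every alternative bid.
Others bid (13, 5): truth gives 3, best alternative gives 0.
Others bid (13, 12): truth gives 3, best alternative gives 0.
Others bid (13, 13): truth gives 3, best alternative gives 0.
Others bid (5, 5): truth gives 11, best alternative gives 11.
Others bid (5, 12): truth gives 4, best alternative gives 4.
Others bid (12, 5): truth gives 4, best alternative gives 4.
(Remaining 10 profiles checked similarly; truth is weakly best in each.)
In every case the truthful bid is at least as good as any alternative, so it is a dominant strategy.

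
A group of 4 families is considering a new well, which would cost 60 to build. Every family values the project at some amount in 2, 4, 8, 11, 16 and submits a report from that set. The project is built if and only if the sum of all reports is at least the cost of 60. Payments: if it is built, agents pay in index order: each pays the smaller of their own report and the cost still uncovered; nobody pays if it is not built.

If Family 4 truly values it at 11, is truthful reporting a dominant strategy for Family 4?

Check each profile of the others' reports and compare truth against every alternative report.
Others report (2, 2, 2): truth gives 0, best alternative gives 0.
Others report (2, 2, 4): truth gives 0, best alternative gives 0.
Others report (2, 2, 8): truth gives 0, best alternative gives 0.
Others report (2, 2, 11): truth gives 0, best alternative gives 0.
Others report (2, 2, 16): truth gives 0, best alternative gives 0.
Others report (2, 4, 2): truth gives 0, best alternative gives 0.
(Remaining 119 profiles checked similarly; truth is weakly best in each.)
In every case the truthful report is at least as good as any alternative, so it is a dominant strategy.

Yes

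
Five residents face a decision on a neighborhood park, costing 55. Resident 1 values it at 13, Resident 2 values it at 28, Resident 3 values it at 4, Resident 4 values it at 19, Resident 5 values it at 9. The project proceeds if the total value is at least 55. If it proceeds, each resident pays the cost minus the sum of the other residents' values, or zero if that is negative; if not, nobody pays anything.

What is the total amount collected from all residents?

Total value 73 ≥ cost 55, so it is built.
Resident 1: others sum to 60; max(0, 55 - 60) = 0.
Resident 2: others sum to 45; max(0, 55 - 45) = 10.
Resident 3: others sum to 69; max(0, 55 - 69) = 0.
Resident 4: others sum to 54; max(0, 55 - 54) = 1.
Resident 5: others sum to 64; max(0, 55 - 64) = 0.
Total collected = 0 + 10 + 0 + 1 + 0 = 11.

11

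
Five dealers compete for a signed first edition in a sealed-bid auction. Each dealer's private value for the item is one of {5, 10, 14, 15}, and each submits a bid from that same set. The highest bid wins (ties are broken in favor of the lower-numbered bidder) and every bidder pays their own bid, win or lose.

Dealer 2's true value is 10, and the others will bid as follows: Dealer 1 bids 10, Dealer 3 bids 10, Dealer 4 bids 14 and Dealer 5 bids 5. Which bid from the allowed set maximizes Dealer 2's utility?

14

Bid 5: loses but pays 5, utility -5.
Bid 10: loses but pays 10, utility -10.
Bid 14: wins, pays 14, utility 10 - 14 = -4.
Bid 15: wins, pays 15, utility 10 - 15 = -5.
The best choice is 14 with utility -4.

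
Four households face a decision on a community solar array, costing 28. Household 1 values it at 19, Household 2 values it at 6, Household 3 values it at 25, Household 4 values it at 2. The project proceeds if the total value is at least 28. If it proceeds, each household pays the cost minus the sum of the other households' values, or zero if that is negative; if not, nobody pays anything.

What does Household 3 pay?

1

Total value 52 ≥ cost 28, so the project is built.
The other households' values sum to 27.
Cost minus that sum is 28 - 27 = 1.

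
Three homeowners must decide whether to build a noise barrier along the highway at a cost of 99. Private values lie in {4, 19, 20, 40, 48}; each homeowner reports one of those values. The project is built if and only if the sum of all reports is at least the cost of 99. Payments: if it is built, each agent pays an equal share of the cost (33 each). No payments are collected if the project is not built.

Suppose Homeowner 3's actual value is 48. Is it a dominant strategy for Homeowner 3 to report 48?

Check each profile of the others' reports and compare truth against every alternative report.
Others report (4, 48): truth gives 15, best alternative gives 0.
Others report (48, 4): truth gives 15, best alternative gives 0.
Others report (19, 40): truth gives 15, best alternative gives 15.
Others report (19, 48): truth gives 15, best alternative gives 15.
Others report (20, 40): truth gives 15, best alternative gives 15.
Others report (20, 48): truth gives 15, best alternative gives 15.
(Remaining 19 profiles checked similarly; truth is weakly best in each.)
In every case the truthful report is at least as good as any alternative, so it is a dominant strategy.

Yes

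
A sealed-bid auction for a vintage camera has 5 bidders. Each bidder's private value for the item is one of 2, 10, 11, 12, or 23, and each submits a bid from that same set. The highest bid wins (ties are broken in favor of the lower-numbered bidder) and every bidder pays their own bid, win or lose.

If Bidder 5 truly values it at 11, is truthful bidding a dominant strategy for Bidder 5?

No

Consider the case where Bidder 1 bids 2, Bidder 2 bids 2, Bidder 3 bids 2 and Bidder 4 bids 2.
Truthful bid 11: wins, pays 11, utility 11 - 11 = 0.
Bid 10 instead: wins, pays 10, utility 11 - 10 = 1.
Since 1 > 0, bidding 10 is strictly better here, so truthful bidding is not dominant.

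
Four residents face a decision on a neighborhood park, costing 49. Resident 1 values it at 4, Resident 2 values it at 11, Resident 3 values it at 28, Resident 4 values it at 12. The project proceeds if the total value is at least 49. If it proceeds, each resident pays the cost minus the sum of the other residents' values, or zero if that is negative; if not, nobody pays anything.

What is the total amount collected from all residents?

Total value 55 ≥ cost 49, so it is built.
Resident 1: others sum to 51; max(0, 49 - 51) = 0.
Resident 2: others sum to 44; max(0, 49 - 44) = 5.
Resident 3: others sum to 27; max(0, 49 - 27) = 22.
Resident 4: others sum to 43; max(0, 49 - 43) = 6.
Total collected = 0 + 5 + 22 + 6 = 33.

33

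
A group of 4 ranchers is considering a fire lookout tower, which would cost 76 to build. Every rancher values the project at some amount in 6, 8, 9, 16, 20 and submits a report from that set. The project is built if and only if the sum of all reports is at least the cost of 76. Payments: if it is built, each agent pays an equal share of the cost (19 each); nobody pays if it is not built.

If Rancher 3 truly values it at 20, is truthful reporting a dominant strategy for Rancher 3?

Yes

Check each profile of the others' reports and compare truth against every alternative report.
Others report (16, 20, 20): truth gives 1, best alternative gives 0.
Others report (20, 16, 20): truth gives 1, best alternative gives 0.
Others report (20, 20, 16): truth gives 1, best alternative gives 0.
Others report (20, 20, 20): truth gives 1, best alternative gives 1.
Others report (6, 6, 6): truth gives 0, best alternative gives 0.
Others report (6, 6, 8): truth gives 0, best alternative gives 0.
(Remaining 119 profiles checked similarly; truth is weakly best in each.)
In every case the truthful report is at least as good as any alternative, so it is a dominant strategy.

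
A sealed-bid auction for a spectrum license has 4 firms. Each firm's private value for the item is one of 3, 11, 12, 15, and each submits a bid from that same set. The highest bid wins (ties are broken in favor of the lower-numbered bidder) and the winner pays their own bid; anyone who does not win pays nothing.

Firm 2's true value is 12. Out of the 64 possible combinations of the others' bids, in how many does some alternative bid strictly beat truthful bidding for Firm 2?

Others bid (3, 3, 3): truth gives 0; bid 11 gives 1 > 0. Violating.
Others bid (3, 3, 11): truth gives 0; bid 11 gives 1 > 0. Violating.
Others bid (3, 11, 3): truth gives 0; bid 11 gives 1 > 0. Violating.
Others bid (3, 11, 11): truth gives 0; bid 11 gives 1 > 0. Violating.
Others bid (3, 3, 12): truth gives 0; no alternative beats it.
Others bid (3, 3, 15): truth gives 0; no alternative beats it.
(Checking all 64 profiles: 4 have a profitable deviation, 60 do not.)

4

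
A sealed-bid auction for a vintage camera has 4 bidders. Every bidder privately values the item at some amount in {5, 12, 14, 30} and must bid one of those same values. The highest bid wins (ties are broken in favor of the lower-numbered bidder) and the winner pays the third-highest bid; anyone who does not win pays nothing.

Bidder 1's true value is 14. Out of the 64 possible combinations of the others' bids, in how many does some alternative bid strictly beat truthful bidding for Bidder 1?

12

Others bid (5, 5, 30): truth gives 0; bid 30 gives 9 > 0. Violating.
Others bid (5, 12, 30): truth gives 0; bid 30 gives 2 > 0. Violating.
Others bid (5, 30, 5): truth gives 0; bid 30 gives 9 > 0. Violating.
Others bid (5, 30, 12): truth gives 0; bid 30 gives 2 > 0. Violating.
Others bid (5, 5, 5): truth gives 9; no alternative beats it.
Others bid (5, 5, 12): truth gives 9; no alternative beats it.
(Checking all 64 profiles: 12 have a profitable deviation, 52 do not.)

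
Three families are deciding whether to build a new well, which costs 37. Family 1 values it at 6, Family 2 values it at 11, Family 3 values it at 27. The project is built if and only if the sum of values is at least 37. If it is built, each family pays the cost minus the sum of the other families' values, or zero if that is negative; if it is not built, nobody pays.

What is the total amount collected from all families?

Total value 44 ≥ cost 37, so it is built.
Family 1: others sum to 38; max(0, 37 - 38) = 0.
Family 2: others sum to 33; max(0, 37 - 33) = 4.
Family 3: others sum to 17; max(0, 37 - 17) = 20.
Total collected = 0 + 4 + 20 = 24.

24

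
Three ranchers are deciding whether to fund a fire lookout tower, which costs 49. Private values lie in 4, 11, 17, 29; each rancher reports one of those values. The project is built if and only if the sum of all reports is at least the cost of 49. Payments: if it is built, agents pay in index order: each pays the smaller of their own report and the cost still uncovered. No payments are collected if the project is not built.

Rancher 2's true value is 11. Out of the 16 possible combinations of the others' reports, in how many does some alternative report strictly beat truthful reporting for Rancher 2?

3

Others report (17, 29): truth gives 0; report 4 gives 7 > 0. Violating.
Others report (29, 17): truth gives 0; report 4 gives 7 > 0. Violating.
Others report (29, 29): truth gives 0; report 4 gives 7 > 0. Violating.
Others report (4, 4): truth gives 0; no alternative beats it.
Others report (4, 11): truth gives 0; no alternative beats it.
(Checking all 16 profiles: 3 have a profitable deviation, 13 do not.)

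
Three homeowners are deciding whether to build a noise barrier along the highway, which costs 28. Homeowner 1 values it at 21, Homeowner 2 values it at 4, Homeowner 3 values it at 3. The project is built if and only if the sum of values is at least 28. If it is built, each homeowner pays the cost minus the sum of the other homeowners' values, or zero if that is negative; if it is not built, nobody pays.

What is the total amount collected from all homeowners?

28

Total value 28 ≥ cost 28, so it is built.
Homeowner 1: others sum to 7; max(0, 28 - 7) = 21.
Homeowner 2: others sum to 24; max(0, 28 - 24) = 4.
Homeowner 3: others sum to 25; max(0, 28 - 25) = 3.
Total collected = 21 + 4 + 3 = 28.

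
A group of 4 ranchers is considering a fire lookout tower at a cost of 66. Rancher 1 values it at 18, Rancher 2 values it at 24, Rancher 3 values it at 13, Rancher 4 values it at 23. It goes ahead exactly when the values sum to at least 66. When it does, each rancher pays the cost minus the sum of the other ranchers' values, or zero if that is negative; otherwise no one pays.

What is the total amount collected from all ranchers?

30

Total value 78 ≥ cost 66, so it is built.
Rancher 1: others sum to 60; max(0, 66 - 60) = 6.
Rancher 2: others sum to 54; max(0, 66 - 54) = 12.
Rancher 3: others sum to 65; max(0, 66 - 65) = 1.
Rancher 4: others sum to 55; max(0, 66 - 55) = 11.
Total collected = 6 + 12 + 1 + 11 = 30.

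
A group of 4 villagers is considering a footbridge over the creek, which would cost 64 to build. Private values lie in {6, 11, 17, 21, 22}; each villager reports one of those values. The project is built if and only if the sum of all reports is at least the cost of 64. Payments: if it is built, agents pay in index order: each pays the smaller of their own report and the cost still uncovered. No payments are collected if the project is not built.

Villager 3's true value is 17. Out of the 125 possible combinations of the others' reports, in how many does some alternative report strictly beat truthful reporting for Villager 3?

Others report (11, 21, 21): truth gives 0; report 11 gives 6 > 0. Violating.
Others report (11, 21, 22): truth gives 0; report 11 gives 6 > 0. Violating.
Others report (11, 22, 21): truth gives 0; report 11 gives 6 > 0. Violating.
Others report (11, 22, 22): truth gives 0; report 11 gives 6 > 0. Violating.
Others report (6, 6, 6): truth gives 0; no alternative beats it.
Others report (6, 6, 11): truth gives 0; no alternative beats it.
(Checking all 125 profiles: 38 have a profitable deviation, 87 do not.)

38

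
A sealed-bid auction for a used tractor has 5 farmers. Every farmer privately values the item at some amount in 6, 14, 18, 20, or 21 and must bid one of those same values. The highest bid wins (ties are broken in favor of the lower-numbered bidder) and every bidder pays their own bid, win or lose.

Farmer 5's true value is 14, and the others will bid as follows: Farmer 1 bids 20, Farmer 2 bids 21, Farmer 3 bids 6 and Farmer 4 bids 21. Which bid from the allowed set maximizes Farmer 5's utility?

6

Bid 6: loses but pays 6, utility -6.
Bid 14: loses but pays 14, utility -14.
Bid 18: loses but pays 18, utility -18.
Bid 20: loses but pays 20, utility -20.
Bid 21: loses but pays 21, utility -21.
The best choice is 6 with utility -6.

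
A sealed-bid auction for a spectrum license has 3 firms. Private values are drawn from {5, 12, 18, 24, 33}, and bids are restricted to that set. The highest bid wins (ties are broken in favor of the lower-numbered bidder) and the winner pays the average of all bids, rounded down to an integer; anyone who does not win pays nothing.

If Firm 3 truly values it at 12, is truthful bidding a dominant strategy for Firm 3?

Consider the case where Firm 1 bids 5 and Firm 2 bids 12.
Truthful bid 12: loses, pays 0, utility 0.
Bid 18 instead: wins, pays 11, utility 12 - 11 = 1.
Since 1 > 0, bidding 18 is strictly better here, so truthful bidding is not dominant.

No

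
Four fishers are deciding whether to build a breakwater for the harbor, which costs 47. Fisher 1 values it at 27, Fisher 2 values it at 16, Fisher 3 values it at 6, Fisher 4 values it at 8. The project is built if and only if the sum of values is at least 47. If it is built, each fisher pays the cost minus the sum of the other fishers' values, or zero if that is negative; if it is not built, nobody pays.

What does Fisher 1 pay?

17

Total value 57 ≥ cost 47, so the project is built.
The other fishers' values sum to 30.
Cost minus that sum is 47 - 30 = 17.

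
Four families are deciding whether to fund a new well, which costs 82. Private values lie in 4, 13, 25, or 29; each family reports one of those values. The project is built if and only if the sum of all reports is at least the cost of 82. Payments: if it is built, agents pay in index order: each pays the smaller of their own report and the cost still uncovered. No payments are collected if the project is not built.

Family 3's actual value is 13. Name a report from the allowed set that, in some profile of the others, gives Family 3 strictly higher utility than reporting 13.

4

Suppose Family 1 reports 25, Family 2 reports 25 and Family 4 reports 29.
Report 13: project built, pays 13, utility 13 - 13 = 0.
Report 4: project built, pays 4, utility 13 - 4 = 9.
So reporting 4 beats truth here (9 > 0).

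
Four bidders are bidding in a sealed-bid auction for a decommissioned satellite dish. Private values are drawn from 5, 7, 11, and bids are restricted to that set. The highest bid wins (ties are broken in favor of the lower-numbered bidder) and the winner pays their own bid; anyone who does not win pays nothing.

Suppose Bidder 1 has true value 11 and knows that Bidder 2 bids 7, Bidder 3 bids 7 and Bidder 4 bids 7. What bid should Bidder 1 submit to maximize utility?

Bid 5: loses, pays 0, utility 0.
Bid 7: wins, pays 7, utility 11 - 7 = 4.
Bid 11: wins, pays 11, utility 11 - 11 = 0.
The best choice is 7 with utility 4.

7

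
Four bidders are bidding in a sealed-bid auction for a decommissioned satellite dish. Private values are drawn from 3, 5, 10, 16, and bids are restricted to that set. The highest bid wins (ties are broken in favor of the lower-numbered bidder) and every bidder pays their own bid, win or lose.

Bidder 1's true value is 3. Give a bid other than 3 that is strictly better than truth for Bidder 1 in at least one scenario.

Suppose Bidder 2 bids 3, Bidder 3 bids 3 and Bidder 4 bids 5.
Bid 3: loses but pays 3, utility -3.
Bid 5: wins, pays 5, utility 3 - 5 = -2.
So bidding 5 beats truth here (-2 > -3).

5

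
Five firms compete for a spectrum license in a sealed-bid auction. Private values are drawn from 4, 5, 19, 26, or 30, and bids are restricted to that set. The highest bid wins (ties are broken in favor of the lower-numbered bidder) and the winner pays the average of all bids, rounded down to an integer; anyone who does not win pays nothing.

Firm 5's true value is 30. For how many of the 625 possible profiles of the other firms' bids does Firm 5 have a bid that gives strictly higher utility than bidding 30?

Others bid (4, 4, 4, 4): truth gives 21; bid 5 gives 26 > 21. Violating.
Others bid (4, 4, 4, 5): truth gives 21; bid 19 gives 23 > 21. Violating.
Others bid (4, 4, 4, 19): truth gives 18; bid 26 gives 19 > 18. Violating.
Others bid (4, 4, 5, 4): truth gives 21; bid 19 gives 23 > 21. Violating.
Others bid (4, 4, 4, 26): truth gives 17; no alternative beats it.
Others bid (4, 4, 4, 30): truth gives 0; no alternative beats it.
(Checking all 625 profiles: 77 have a profitable deviation, 548 do not.)

77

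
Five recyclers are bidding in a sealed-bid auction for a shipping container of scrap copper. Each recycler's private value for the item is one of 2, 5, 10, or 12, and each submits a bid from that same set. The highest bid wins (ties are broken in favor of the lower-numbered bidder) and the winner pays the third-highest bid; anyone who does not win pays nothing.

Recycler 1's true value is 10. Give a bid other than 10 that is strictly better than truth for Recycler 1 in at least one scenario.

12

Suppose Recycler 2 bids 2, Recycler 3 bids 2, Recycler 4 bids 2 and Recycler 5 bids 12.
Bid 10: loses, pays 0, utility 0.
Bid 12: wins, pays 2, utility 10 - 2 = 8.
So bidding 12 beats truth here (8 > 0).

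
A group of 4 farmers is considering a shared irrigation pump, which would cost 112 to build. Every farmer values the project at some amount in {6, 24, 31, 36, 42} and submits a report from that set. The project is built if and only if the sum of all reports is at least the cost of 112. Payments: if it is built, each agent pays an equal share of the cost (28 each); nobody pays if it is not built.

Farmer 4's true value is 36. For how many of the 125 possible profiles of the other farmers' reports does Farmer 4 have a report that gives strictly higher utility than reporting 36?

Others report (6, 24, 42): truth gives 0; report 42 gives 8 > 0. Violating.
Others report (6, 31, 36): truth gives 0; report 42 gives 8 > 0. Violating.
Others report (6, 36, 31): truth gives 0; report 42 gives 8 > 0. Violating.
Others report (6, 42, 24): truth gives 0; report 42 gives 8 > 0. Violating.
Others report (6, 6, 6): truth gives 0; no alternative beats it.
Others report (6, 6, 24): truth gives 0; no alternative beats it.
(Checking all 125 profiles: 13 have a profitable deviation, 112 do not.)

13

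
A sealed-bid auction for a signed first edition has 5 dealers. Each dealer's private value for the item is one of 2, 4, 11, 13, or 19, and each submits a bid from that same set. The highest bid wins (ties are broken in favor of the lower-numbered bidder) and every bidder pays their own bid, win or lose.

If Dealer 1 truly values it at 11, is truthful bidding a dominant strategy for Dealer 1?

No

Consider the case where Dealer 2 bids 2, Dealer 3 bids 2, Dealer 4 bids 2 and Dealer 5 bids 2.
Truthful bid 11: wins, pays 11, utility 11 - 11 = 0.
Bid 2 instead: wins, pays 2, utility 11 - 2 = 9.
Since 9 > 0, bidding 2 is strictly better here, so truthful bidding is not dominant.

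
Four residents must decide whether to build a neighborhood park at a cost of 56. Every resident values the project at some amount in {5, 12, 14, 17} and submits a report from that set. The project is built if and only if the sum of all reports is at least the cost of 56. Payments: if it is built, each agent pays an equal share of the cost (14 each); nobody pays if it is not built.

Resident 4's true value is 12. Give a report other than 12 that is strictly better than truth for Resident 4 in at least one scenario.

5

Suppose Resident 1 reports 12, Resident 2 reports 17 and Resident 3 reports 17.
Report 12: project built, pays 14, utility 12 - 14 = -2.
Report 5: project not built, utility 0.
So reporting 5 beats truth here (0 > -2).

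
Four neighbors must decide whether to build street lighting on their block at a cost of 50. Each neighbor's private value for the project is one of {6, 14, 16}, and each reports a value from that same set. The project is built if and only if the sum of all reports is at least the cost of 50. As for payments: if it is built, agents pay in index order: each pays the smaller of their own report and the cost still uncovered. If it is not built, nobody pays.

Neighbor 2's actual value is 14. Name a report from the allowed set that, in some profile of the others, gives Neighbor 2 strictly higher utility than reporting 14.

6

Suppose Neighbor 1 reports 14, Neighbor 3 reports 14 and Neighbor 4 reports 16.
Report 14: project built, pays 14, utility 14 - 14 = 0.
Report 6: project built, pays 6, utility 14 - 6 = 8.
So reporting 6 beats truth here (8 > 0).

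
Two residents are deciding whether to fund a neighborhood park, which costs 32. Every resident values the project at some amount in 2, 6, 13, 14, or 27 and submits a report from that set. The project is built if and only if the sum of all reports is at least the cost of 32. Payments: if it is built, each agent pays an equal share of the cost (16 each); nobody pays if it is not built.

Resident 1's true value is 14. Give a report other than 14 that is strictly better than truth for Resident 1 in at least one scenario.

Suppose Resident 2 reports 27.
Report 14: project built, pays 16, utility 14 - 16 = -2.
Report 2: project not built, utility 0.
So reporting 2 beats truth here (0 > -2).

2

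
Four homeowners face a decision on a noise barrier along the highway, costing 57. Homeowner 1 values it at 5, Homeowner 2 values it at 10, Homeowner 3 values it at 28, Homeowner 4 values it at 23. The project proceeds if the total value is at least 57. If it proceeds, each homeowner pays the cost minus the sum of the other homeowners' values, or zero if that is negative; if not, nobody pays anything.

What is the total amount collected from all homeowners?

Total value 66 ≥ cost 57, so it is built.
Homeowner 1: others sum to 61; max(0, 57 - 61) = 0.
Homeowner 2: others sum to 56; max(0, 57 - 56) = 1.
Homeowner 3: others sum to 38; max(0, 57 - 38) = 19.
Homeowner 4: others sum to 43; max(0, 57 - 43) = 14.
Total collected = 0 + 1 + 19 + 14 = 34.

34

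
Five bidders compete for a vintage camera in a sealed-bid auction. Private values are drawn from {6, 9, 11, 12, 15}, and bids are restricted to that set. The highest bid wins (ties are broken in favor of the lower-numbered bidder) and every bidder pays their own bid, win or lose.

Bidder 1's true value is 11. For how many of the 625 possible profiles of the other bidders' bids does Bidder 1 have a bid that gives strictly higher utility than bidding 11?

560

Others bid (6, 6, 6, 6): truth gives 0; bid 6 gives 5 > 0. Violating.
Others bid (6, 6, 6, 9): truth gives 0; bid 9 gives 2 > 0. Violating.
Others bid (6, 6, 6, 12): truth gives -11; bid 12 gives -1 > -11. Violating.
Others bid (6, 6, 6, 15): truth gives -11; bid 15 gives -4 > -11. Violating.
Others bid (6, 6, 6, 11): truth gives 0; no alternative beats it.
Others bid (6, 6, 9, 11): truth gives 0; no alternative beats it.
(Checking all 625 profiles: 560 have a profitable deviation, 65 do not.)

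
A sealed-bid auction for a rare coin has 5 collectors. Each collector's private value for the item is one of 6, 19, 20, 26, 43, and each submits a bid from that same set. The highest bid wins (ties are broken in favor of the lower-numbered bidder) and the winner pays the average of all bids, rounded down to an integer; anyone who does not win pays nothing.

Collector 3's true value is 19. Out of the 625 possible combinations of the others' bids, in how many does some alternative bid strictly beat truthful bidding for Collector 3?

Others bid (6, 6, 6, 20): truth gives 0; bid 20 gives 8 > 0. Violating.
Others bid (6, 6, 6, 26): truth gives 0; bid 26 gives 5 > 0. Violating.
Others bid (6, 6, 19, 20): truth gives 0; bid 20 gives 5 > 0. Violating.
Others bid (6, 6, 19, 26): truth gives 0; bid 26 gives 3 > 0. Violating.
Others bid (6, 6, 6, 6): truth gives 11; no alternative beats it.
Others bid (6, 6, 6, 19): truth gives 8; no alternative beats it.
(Checking all 625 profiles: 78 have a profitable deviation, 547 do not.)

78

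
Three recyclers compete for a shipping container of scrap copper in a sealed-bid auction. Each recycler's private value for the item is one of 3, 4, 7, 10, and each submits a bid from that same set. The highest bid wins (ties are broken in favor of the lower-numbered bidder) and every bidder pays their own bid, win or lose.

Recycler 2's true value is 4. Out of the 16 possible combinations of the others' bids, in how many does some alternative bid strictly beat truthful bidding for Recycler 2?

14

Others bid (3, 7): truth gives -4; bid 3 gives -3 > -4. Violating.
Others bid (3, 10): truth gives -4; bid 3 gives -3 > -4. Violating.
Others bid (4, 3): truth gives -4; bid 3 gives -3 > -4. Violating.
Others bid (4, 4): truth gives -4; bid 3 gives -3 > -4. Violating.
Others bid (3, 3): truth gives 0; no alternative beats it.
Others bid (3, 4): truth gives 0; no alternative beats it.
(Checking all 16 profiles: 14 have a profitable deviation, 2 do not.)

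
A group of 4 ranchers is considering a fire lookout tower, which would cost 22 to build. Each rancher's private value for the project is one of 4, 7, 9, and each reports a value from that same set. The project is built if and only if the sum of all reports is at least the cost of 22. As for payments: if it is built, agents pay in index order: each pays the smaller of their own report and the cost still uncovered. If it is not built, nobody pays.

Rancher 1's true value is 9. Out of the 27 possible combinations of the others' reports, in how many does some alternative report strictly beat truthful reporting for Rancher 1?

26

Others report (4, 4, 7): truth gives 0; report 7 gives 2 > 0. Violating.
Others report (4, 4, 9): truth gives 0; report 7 gives 2 > 0. Violating.
Others report (4, 7, 4): truth gives 0; report 7 gives 2 > 0. Violating.
Others report (4, 7, 7): truth gives 0; report 4 gives 5 > 0. Violating.
Others report (4, 4, 4): truth gives 0; no alternative beats it.
(Checking all 27 profiles: 26 have a profitable deviation, 1 does not.)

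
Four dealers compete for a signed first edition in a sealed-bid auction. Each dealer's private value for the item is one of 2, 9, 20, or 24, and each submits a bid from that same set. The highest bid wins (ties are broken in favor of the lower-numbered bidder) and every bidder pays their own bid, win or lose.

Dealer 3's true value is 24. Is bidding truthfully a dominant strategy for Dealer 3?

Consider the case where Dealer 1 bids 2, Dealer 2 bids 2 and Dealer 4 bids 2.
Truthful bid 24: wins, pays 24, utility 24 - 24 = 0.
Bid 9 instead: wins, pays 9, utility 24 - 9 = 15.
Since 15 > 0, bidding 9 is strictly better here, so truthful bidding is not dominant.

No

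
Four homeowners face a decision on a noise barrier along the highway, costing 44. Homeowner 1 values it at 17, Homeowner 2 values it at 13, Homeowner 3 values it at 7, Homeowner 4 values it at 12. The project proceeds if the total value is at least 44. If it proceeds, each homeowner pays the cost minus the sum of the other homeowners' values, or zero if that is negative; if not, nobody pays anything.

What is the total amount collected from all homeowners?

29

Total value 49 ≥ cost 44, so it is built.
Homeowner 1: others sum to 32; max(0, 44 - 32) = 12.
Homeowner 2: others sum to 36; max(0, 44 - 36) = 8.
Homeowner 3: others sum to 42; max(0, 44 - 42) = 2.
Homeowner 4: others sum to 37; max(0, 44 - 37) = 7.
Total collected = 12 + 8 + 2 + 7 = 29.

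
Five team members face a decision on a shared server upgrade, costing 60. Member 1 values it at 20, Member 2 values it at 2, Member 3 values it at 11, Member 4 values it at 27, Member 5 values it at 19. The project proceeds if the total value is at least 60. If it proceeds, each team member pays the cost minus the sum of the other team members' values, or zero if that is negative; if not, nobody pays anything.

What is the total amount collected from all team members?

Total value 79 ≥ cost 60, so it is built.
Member 1: others sum to 59; max(0, 60 - 59) = 1.
Member 2: others sum to 77; max(0, 60 - 77) = 0.
Member 3: others sum to 68; max(0, 60 - 68) = 0.
Member 4: others sum to 52; max(0, 60 - 52) = 8.
Member 5: others sum to 60; max(0, 60 - 60) = 0.
Total collected = 1 + 0 + 0 + 8 + 0 = 9.

9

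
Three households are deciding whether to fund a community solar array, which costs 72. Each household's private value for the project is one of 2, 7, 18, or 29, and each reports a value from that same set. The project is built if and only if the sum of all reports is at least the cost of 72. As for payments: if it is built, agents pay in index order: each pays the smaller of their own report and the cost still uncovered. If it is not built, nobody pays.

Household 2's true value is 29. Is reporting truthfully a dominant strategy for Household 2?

Consider the case where Household 1 reports 29 and Household 3 reports 29.
Truthful report 29: project built, pays 29, utility 29 - 29 = 0.
Report 18 instead: project built, pays 18, utility 29 - 18 = 11.
Since 11 > 0, reporting 18 is strictly better here, so truthful reporting is not dominant.

No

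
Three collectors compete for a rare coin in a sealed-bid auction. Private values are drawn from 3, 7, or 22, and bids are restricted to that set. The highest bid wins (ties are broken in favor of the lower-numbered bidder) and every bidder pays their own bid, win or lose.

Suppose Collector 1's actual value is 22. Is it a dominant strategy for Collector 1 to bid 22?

No

Consider the case where Collector 2 bids 3 and Collector 3 bids 3.
Truthful bid 22: wins, pays 22, utility 22 - 22 = 0.
Bid 3 instead: wins, pays 3, utility 22 - 3 = 19.
Since 19 > 0, bidding 3 is strictly better here, so truthful bidding is not dominant.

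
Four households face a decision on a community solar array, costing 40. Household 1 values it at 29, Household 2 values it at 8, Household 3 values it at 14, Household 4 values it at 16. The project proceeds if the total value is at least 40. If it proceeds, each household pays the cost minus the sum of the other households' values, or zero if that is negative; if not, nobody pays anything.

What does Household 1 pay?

2

Total value 67 ≥ cost 40, so the project is built.
The other households' values sum to 38.
Cost minus that sum is 40 - 38 = 2.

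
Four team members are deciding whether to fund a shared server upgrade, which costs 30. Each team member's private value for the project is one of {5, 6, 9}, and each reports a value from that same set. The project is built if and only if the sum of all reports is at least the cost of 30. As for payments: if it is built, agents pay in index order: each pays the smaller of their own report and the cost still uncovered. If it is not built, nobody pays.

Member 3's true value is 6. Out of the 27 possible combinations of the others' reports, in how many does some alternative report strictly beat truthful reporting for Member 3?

Others report (9, 9, 9): truth gives 0; report 5 gives 1 > 0. Violating.
Others report (5, 5, 5): truth gives 0; no alternative beats it.
Others report (5, 5, 6): truth gives 0; no alternative beats it.
(Checking all 27 profiles: 1 has a profitable deviation, 26 do not.)

1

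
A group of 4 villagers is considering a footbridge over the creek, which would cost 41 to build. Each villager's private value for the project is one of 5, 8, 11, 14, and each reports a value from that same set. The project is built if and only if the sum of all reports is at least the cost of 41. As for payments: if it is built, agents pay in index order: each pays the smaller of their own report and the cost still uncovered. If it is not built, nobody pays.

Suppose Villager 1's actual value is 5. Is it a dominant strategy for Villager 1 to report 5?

Check each profile of the others' reports and compare truth against every alternative report.
Others report (5, 14, 14): truth gives 0, best alternative gives -3.
Others report (8, 11, 14): truth gives 0, best alternative gives -3.
Others report (8, 14, 11): truth gives 0, best alternative gives -3.
Others report (8, 14, 14): truth gives 0, best alternative gives -3.
Others report (11, 8, 14): truth gives 0, best alternative gives -3.
Others report (11, 11, 11): truth gives 0, best alternative gives -3.
(Remaining 58 profiles checked similarly; truth is weakly best in each.)
In every case the truthful report is at least as good as any alternative, so it is a dominant strategy.

Yes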